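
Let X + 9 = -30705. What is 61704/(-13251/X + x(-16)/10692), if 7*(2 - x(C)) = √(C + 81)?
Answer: 781858358571239212032/5469092491811827 + 121015379633946336*√65/27345462459059135 ≈ 1.4300e+5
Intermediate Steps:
X = -30714 (X = -9 - 30705 = -30714)
x(C) = 2 - √(81 + C)/7 (x(C) = 2 - √(C + 81)/7 = 2 - √(81 + C)/7)
61704/(-13251/X + x(-16)/10692) = 61704/(-13251/(-30714) + (2 - √(81 - 16)/7)/10692) = 61704/(-13251*(-1/30714) + (2 - √65/7)*(1/10692)) = 61704/(4417/10238 + (1/5346 - √65/74844)) = 61704/(5905880/13683087 - √65/74844)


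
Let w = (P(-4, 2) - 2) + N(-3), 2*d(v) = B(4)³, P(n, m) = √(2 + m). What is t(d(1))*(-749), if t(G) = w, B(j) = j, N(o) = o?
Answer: 2247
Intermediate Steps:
d(v) = 32 (d(v) = (½)*4³ = (½)*64 = 32)
w = -3 (w = (√(2 + 2) - 2) - 3 = (√4 - 2) - 3 = (2 - 2) - 3 = 0 - 3 = -3)
t(G) = -3
t(d(1))*(-749) = -3*(-749) = 2247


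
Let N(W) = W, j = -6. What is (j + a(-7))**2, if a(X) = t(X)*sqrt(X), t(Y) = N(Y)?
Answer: -307 + 84*I*sqrt(7) ≈ -307.0 + 222.24*I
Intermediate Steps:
t(Y) = Y
a(X) = X**(3/2) (a(X) = X*sqrt(X) = X**(3/2))
(j + a(-7))**2 = (-6 + (-7)**(3/2))**2 = (-6 - 7*I*sqrt(7))**2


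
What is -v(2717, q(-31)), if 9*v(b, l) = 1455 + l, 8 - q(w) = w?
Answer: -166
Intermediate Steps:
q(w) = 8 - w
v(b, l) = 485/3 + l/9 (v(b, l) = (1455 + l)/9 = 485/3 + l/9)
-v(2717, q(-31)) = -(485/3 + (8 - 1*(-31))/9) = -(485/3 + (8 + 31)/9) = -(485/3 + (⅑)*39) = -(485/3 + 13/3) = -1*166 = -166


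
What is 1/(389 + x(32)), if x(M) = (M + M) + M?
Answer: 1/485 ≈ 0.0020619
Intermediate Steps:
x(M) = 3*M (x(M) = 2*M + M = 3*M)
1/(389 + x(32)) = 1/(389 + 3*32) = 1/(389 + 96) = 1/485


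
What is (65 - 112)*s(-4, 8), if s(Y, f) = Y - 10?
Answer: 658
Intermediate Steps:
s(Y, f) = -10 + Y
(65 - 112)*s(-4, 8) = (65 - 112)*(-10 - 4) = -47*(-14) = 658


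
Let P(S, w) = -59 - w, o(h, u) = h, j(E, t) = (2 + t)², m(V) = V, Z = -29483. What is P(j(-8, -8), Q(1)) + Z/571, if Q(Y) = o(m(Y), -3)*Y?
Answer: -63743/571 ≈ -111.63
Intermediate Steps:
Q(Y) = Y² (Q(Y) = Y*Y = Y²)
P(j(-8, -8), Q(1)) + Z/571 = (-59 - 1*1²) - 29483/571 = (-59 - 1*1) - 29483*1/571 = (-59 - 1) - 29483/571 = -60 - 29483/571 = -63743/571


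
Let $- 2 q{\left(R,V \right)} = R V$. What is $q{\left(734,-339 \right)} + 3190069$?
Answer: $3314482$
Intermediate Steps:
$q{\left(R,V \right)} = - \frac{R V}{2}$
$q{\left(734,-339 \right)} + 3190069 = \left(- \frac{1}{2}\right) 734 \left(-339\right) + 3190069 = 124413 + 3190069 = 3314482$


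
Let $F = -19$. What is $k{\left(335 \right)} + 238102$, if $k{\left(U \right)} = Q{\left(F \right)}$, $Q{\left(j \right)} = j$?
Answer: $238083$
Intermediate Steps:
$k{\left(U \right)} = -19$
$k{\left(335 \right)} + 238102 = -19 + 238102 = 238083$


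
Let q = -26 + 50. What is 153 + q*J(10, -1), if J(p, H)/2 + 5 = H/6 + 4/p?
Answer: -379/5 ≈ -75.800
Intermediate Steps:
J(p, H) = -10 + 8/p + H/3 (J(p, H) = -10 + 2*(H/6 + 4/p) = -10 + 2*(4/p + H/6) = -10 + (8/p + H/3) = -10 + 8/p + H/3)
q = 24
153 + q*J(10, -1) = 153 + 24*(-10 + 8/10 + (1/3)*(-1)) = 153 + 24*(-10 + 8*(1/10) - 1/3) = 153 + 24*(-10 + 4/5 - 1/3) = 153 + 24*(-143/15) = 153 - 1144/5 = -379/5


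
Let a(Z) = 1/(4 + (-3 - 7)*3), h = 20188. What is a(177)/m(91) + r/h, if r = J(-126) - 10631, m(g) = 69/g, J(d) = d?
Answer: -812891/1392972 ≈ -0.58357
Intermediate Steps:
a(Z) = -1/26 (a(Z) = 1/(4 - 10*3) = 1/(4 - 30) = 1/(-26) = -1/26)
r = -10757 (r = -126 - 10631 = -10757)
a(177)/m(91) + r/h = -1/(26*(69/91)) - 10757/20188 = -1/(26*(69*(1/91))) - 10757*1/20188 = -1/(26*69/91) - 10757/20188 = -1/26*91/69 - 10757/20188 = -7/138 - 10757/20188 = -812891/1392972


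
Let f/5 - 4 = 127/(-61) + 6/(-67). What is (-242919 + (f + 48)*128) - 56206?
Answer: -1192630627/4087 ≈ -2.9181e+5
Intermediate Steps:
f = 37365/4087 (f = 20 + 5*(127/(-61) + 6/(-67)) = 20 + 5*(127*(-1/61) + 6*(-1/67)) = 20 + 5*(-127/61 - 6/67) = 20 + 5*(-8875/4087) = 20 - 44375/4087 = 37365/4087 ≈ 9.1424)
(-242919 + (f + 48)*128) - 56206 = (-242919 + (37365/4087 + 48)*128) - 56206 = (-242919 + (233541/4087)*128) - 56206 = (-242919 + 29893248/4087) - 56206 = -962916705/4087 - 56206 = -1192630627/4087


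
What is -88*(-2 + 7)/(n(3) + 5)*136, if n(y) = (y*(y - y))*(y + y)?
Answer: -11968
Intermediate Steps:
n(y) = 0 (n(y) = (y*0)*(2*y) = 0*(2*y) = 0)
-88*(-2 + 7)/(n(3) + 5)*136 = -88*(-2 + 7)/(0 + 5)*136 = -440/5*136 = -88*1*136 = -88*136 = -11968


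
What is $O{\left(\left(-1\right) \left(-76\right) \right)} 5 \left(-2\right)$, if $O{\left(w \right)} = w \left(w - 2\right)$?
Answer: $-56240$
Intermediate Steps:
$O{\left(w \right)} = w \left(-2 + w\right)$
$O{\left(\left(-1\right) \left(-76\right) \right)} 5 \left(-2\right) = \left(-1\right) \left(-76\right) \left(-2 - -76\right) 5 \left(-2\right) = 76 \left(-2 + 76\right) \left(-10\right) = 76 \cdot 74 \left(-10\right) = 5624 \left(-10\right) = -56240$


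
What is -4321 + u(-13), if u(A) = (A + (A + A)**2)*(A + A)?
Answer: -21559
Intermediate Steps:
u(A) = 2*A*(A + 4*A**2) (u(A) = (A + (2*A)**2)*(2*A) = (A + 4*A**2)*(2*A) = 2*A*(A + 4*A**2))
-4321 + u(-13) = -4321 + (-13)**2*(2 + 8*(-13)) = -4321 + 169*(2 - 104) = -4321 + 169*(-102) = -4321 - 17238 = -21559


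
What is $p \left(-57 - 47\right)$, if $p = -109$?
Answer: $11336$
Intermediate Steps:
$p \left(-57 - 47\right) = - 109 \left(-57 - 47\right) = \left(-109\right) \left(-104\right) = 11336$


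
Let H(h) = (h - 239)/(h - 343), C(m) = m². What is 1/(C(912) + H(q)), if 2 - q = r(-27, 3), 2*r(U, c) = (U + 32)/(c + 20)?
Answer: 1207/1003915847 ≈ 1.2023e-6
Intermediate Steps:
r(U, c) = (32 + U)/(2*(20 + c)) (r(U, c) = ((U + 32)/(c + 20))/2 = ((32 + U)/(20 + c))/2 = (32 + U)/(2*(20 + c)))
q = 87/46 (q = 2 - (32 - 27)/(2*(20 + 3)) = 2 - 5/(2*23) = 2 - 1*5/46 = 2 - 5/46 = 87/46 ≈ 1.8913)
H(h) = (-239 + h)/(-343 + h)
1/(C(912) + H(q)) = 1/(912² + (-239 + 87/46)/(-343 + 87/46)) = 1/(831744 - 10907/46/(-15691/46)) = 1/(831744 - 46/15691*(-10907/46)) = 1/(831744 + 839/1207) = 1/(1003915847/1207) = 1207/1003915847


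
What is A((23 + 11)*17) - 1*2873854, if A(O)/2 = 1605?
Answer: -2870644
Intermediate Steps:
A(O) = 3210 (A(O) = 2*1605 = 3210)
A((23 + 11)*17) - 1*2873854 = 3210 - 1*2873854 = 3210 - 2873854 = -2870644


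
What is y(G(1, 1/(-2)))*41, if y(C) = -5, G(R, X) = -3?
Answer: -205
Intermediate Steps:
y(G(1, 1/(-2)))*41 = -5*41 = -205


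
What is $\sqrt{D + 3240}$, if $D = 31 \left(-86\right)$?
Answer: $\sqrt{574} \approx 23.958$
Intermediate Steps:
$D = -2666$
$\sqrt{D + 3240} = \sqrt{-2666 + 3240} = \sqrt{574}$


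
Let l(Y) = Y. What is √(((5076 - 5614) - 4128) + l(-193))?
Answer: I*√4859 ≈ 69.707*I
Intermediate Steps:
√(((5076 - 5614) - 4128) + l(-193)) = √(((5076 - 5614) - 4128) - 193) = √((-538 - 4128) - 193) = √(-4666 - 193) = √(-4859) = I*√4859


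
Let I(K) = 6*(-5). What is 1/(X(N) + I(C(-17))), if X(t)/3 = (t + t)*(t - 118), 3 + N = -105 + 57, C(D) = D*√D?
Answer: 1/51684 ≈ 1.9348e-5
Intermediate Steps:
C(D) = D^(3/2)
N = -51 (N = -3 + (-105 + 57) = -3 - 48 = -51)
X(t) = 6*t*(-118 + t) (X(t) = 3*((t + t)*(t - 118)) = 3*((2*t)*(-118 + t)) = 3*(2*t*(-118 + t)) = 6*t*(-118 + t))
I(K) = -30
1/(X(N) + I(C(-17))) = 1/(6*(-51)*(-118 - 51) - 30) = 1/(6*(-51)*(-169) - 30) = 1/(51714 - 30) = 1/51684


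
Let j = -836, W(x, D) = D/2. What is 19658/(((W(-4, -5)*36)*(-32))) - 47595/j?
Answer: 1009919/15840 ≈ 63.758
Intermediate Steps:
W(x, D) = D/2 (W(x, D) = D*(1/2) = D/2)
19658/(((W(-4, -5)*36)*(-32))) - 47595/j = 19658/(((((1/2)*(-5))*36)*(-32))) - 47595/(-836) = 19658/((-5/2*36*(-32))) - 47595*(-1/836) = 19658/((-90*(-32))) + 2505/44 = 19658/2880 + 2505/44 = 19658*(1/2880) + 2505/44 = 9829/1440 + 2505/44 = 1009919/15840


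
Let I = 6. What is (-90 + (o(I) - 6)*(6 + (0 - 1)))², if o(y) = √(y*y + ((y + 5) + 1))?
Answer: 15600 - 4800*√3 ≈ 7286.2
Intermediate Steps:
o(y) = √(6 + y + y²) (o(y) = √(y² + ((5 + y) + 1)) = √(y² + (6 + y)) = √(6 + y + y²))
(-90 + (o(I) - 6)*(6 + (0 - 1)))² = (-90 + (√(6 + 6 + 6²) - 6)*(6 + (0 - 1)))² = (-90 + (√(6 + 6 + 36) - 6)*(6 - 1))² = (-90 + (√48 - 6)*5)² = (-90 + (4*√3 - 6)*5)² = (-90 + (-6 + 4*√3)*5)² = (-90 + (-30 + 20*√3))² = (-120 + 20*√3)²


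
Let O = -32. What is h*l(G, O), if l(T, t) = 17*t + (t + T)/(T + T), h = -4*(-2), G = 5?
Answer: -21868/5 ≈ -4373.6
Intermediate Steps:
h = 8
l(T, t) = 17*t + (T + t)/(2*T) (l(T, t) = 17*t + (T + t)/((2*T)) = 17*t + (T + t)*(1/(2*T)) = 17*t + (T + t)/(2*T))
h*l(G, O) = 8*((½)*(-32 + 5*(1 + 34*(-32)))/5) = 8*((½)*(⅕)*(-32 + 5*(1 - 1088))) = 8*((½)*(⅕)*(-32 + 5*(-1087))) = 8*((½)*(⅕)*(-32 - 5435)) = 8*((½)*(⅕)*(-5467)) = 8*(-5467/10) = -21868/5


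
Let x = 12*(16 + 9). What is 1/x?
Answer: 1/300 ≈ 0.0033333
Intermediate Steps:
x = 300 (x = 12*25 = 300)
1/x = 1/300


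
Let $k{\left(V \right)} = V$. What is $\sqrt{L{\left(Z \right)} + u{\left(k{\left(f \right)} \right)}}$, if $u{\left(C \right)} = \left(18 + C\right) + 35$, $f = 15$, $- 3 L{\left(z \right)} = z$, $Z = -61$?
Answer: $\frac{\sqrt{795}}{3} \approx 9.3986$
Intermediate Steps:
$L{\left(z \right)} = - \frac{z}{3}$
$u{\left(C \right)} = 53 + C$
$\sqrt{L{\left(Z \right)} + u{\left(k{\left(f \right)} \right)}} = \sqrt{\left(- \frac{1}{3}\right) \left(-61\right) + \left(53 + 15\right)} = \sqrt{\frac{61}{3} + 68} = \sqrt{\frac{265}{3}} = \frac{\sqrt{795}}{3}$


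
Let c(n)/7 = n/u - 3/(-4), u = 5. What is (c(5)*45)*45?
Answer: 99225/4 ≈ 24806.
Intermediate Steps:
c(n) = 21/4 + 7*n/5 (c(n) = 7*(n/5 - 3/(-4)) = 7*(n*(⅕) - 3*(-¼)) = 7*(n/5 + ¾) = 7*(¾ + n/5) = 21/4 + 7*n/5)
(c(5)*45)*45 = ((21/4 + (7/5)*5)*45)*45 = ((21/4 + 7)*45)*45 = ((49/4)*45)*45 = (2205/4)*45 = 99225/4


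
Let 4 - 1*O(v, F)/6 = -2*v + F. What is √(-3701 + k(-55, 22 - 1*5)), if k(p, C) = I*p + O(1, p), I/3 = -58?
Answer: √6235 ≈ 78.962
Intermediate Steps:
I = -174 (I = 3*(-58) = -174)
O(v, F) = 24 - 6*F + 12*v (O(v, F) = 24 - 6*(-2*v + F) = 24 - 6*(F - 2*v) = 24 + (-6*F + 12*v) = 24 - 6*F + 12*v)
k(p, C) = 36 - 180*p (k(p, C) = -174*p + (24 - 6*p + 12*1) = -174*p + (24 - 6*p + 12) = -174*p + (36 - 6*p) = 36 - 180*p)
√(-3701 + k(-55, 22 - 1*5)) = √(-3701 + (36 - 180*(-55))) = √(-3701 + (36 + 9900)) = √(-3701 + 9936) = √6235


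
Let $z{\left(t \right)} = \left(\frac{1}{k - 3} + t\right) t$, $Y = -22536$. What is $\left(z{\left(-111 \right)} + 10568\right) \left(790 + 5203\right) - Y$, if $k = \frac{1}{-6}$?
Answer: $\frac{2610721285}{19} \approx 1.3741 \cdot 10^{8}$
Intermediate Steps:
$k = - \frac{1}{6} \approx -0.16667$
$z{\left(t \right)} = t \left(- \frac{6}{19} + t\right)$ ($z{\left(t \right)} = \left(\frac{1}{- \frac{1}{6} - 3} + t\right) t = \left(\frac{1}{- \frac{19}{6}} + t\right) t = \left(- \frac{6}{19} + t\right) t = t \left(- \frac{6}{19} + t\right)$)
$\left(z{\left(-111 \right)} + 10568\right) \left(790 + 5203\right) - Y = \left(\frac{1}{19} \left(-111\right) \left(-6 + 19 \left(-111\right)\right) + 10568\right) \left(790 + 5203\right) - -22536 = \left(\frac{1}{19} \left(-111\right) \left(-6 - 2109\right) + 10568\right) 5993 + 22536 = \left(\frac{1}{19} \left(-111\right) \left(-2115\right) + 10568\right) 5993 + 22536 = \left(\frac{234765}{19} + 10568\right) 5993 + 22536 = \frac{435557}{19} \cdot 5993 + 22536 = \frac{2610293101}{19} + 22536 = \frac{2610721285}{19}$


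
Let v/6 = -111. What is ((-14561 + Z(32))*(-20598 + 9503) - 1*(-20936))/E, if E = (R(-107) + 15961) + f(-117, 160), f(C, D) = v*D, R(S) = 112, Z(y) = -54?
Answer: -162174361/90487 ≈ -1792.2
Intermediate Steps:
v = -666 (v = 6*(-111) = -666)
f(C, D) = -666*D
E = -90487 (E = (112 + 15961) - 666*160 = 16073 - 106560 = -90487)
((-14561 + Z(32))*(-20598 + 9503) - 1*(-20936))/E = ((-14561 - 54)*(-20598 + 9503) - 1*(-20936))/(-90487) = (-14615*(-11095) + 20936)*(-1/90487) = (162153425 + 20936)*(-1/90487) = 162174361*(-1/90487) = -162174361/90487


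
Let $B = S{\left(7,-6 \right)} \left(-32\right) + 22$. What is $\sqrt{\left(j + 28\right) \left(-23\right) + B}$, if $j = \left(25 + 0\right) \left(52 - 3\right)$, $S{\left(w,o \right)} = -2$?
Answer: $i \sqrt{28733} \approx 169.51 i$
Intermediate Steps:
$j = 1225$ ($j = 25 \cdot 49 = 1225$)
$B = 86$ ($B = \left(-2\right) \left(-32\right) + 22 = 64 + 22 = 86$)
$\sqrt{\left(j + 28\right) \left(-23\right) + B} = \sqrt{\left(1225 + 28\right) \left(-23\right) + 86} = \sqrt{1253 \left(-23\right) + 86} = \sqrt{-28819 + 86} = \sqrt{-28733} = i \sqrt{28733}$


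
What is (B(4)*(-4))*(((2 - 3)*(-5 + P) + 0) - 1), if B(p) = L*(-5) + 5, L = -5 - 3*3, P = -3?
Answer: -2100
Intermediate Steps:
L = -14 (L = -5 - 1*9 = -5 - 9 = -14)
B(p) = 75 (B(p) = -14*(-5) + 5 = 70 + 5 = 75)
(B(4)*(-4))*(((2 - 3)*(-5 + P) + 0) - 1) = (75*(-4))*(((2 - 3)*(-5 - 3) + 0) - 1) = -300*((-1*(-8) + 0) - 1) = -300*((8 + 0) - 1) = -300*(8 - 1) = -300*7 = -2100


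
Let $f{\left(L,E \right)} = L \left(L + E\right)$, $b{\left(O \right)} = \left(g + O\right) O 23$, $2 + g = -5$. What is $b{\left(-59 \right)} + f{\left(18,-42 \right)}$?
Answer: $89130$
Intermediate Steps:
$g = -7$ ($g = -2 - 5 = -7$)
$b{\left(O \right)} = 23 O \left(-7 + O\right)$ ($b{\left(O \right)} = \left(-7 + O\right) O 23 = O \left(-7 + O\right) 23 = 23 O \left(-7 + O\right)$)
$f{\left(L,E \right)} = L \left(E + L\right)$
$b{\left(-59 \right)} + f{\left(18,-42 \right)} = 23 \left(-59\right) \left(-7 - 59\right) + 18 \left(-42 + 18\right) = 23 \left(-59\right) \left(-66\right) + 18 \left(-24\right) = 89562 - 432 = 89130$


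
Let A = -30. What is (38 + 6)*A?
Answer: -1320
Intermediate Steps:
(38 + 6)*A = (38 + 6)*(-30) = 44*(-30) = -1320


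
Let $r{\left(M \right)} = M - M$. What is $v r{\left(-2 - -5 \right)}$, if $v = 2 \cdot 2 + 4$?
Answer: $0$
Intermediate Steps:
$v = 8$ ($v = 4 + 4 = 8$)
$r{\left(M \right)} = 0$
$v r{\left(-2 - -5 \right)} = 8 \cdot 0 = 0$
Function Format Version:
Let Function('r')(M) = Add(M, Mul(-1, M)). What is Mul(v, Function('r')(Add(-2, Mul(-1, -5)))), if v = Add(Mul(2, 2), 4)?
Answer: 0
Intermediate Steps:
v = 8 (v = Add(4, 4) = 8)
Function('r')(M) = 0
Mul(v, Function('r')(Add(-2, Mul(-1, -5)))) = Mul(8, 0) = 0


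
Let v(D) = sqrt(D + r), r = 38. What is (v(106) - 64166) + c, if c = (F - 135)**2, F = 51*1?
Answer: -57098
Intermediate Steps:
v(D) = sqrt(38 + D) (v(D) = sqrt(D + 38) = sqrt(38 + D))
F = 51
c = 7056 (c = (51 - 135)**2 = (-84)**2 = 7056)
(v(106) - 64166) + c = (sqrt(38 + 106) - 64166) + 7056 = (sqrt(144) - 64166) + 7056 = (12 - 64166) + 7056 = -64154 + 7056 = -57098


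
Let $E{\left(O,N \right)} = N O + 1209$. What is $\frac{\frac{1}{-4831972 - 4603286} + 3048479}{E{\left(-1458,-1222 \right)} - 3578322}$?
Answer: $- \frac{28763185872581}{16940411317746} \approx -1.6979$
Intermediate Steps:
$E{\left(O,N \right)} = 1209 + N O$
$\frac{\frac{1}{-4831972 - 4603286} + 3048479}{E{\left(-1458,-1222 \right)} - 3578322} = \frac{\frac{1}{-4831972 - 4603286} + 3048479}{\left(1209 - -1781676\right) - 3578322} = \frac{\frac{1}{-9435258} + 3048479}{\left(1209 + 1781676\right) - 3578322} = \frac{- \frac{1}{9435258} + 3048479}{1782885 - 3578322} = \frac{28763185872581}{9435258 \left(-1795437\right)} = \frac{28763185872581}{9435258} \left(- \frac{1}{1795437}\right) = - \frac{28763185872581}{16940411317746}$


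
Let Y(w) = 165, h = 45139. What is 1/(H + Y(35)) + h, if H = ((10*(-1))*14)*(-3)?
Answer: 26406316/585 ≈ 45139.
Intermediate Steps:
H = 420 (H = -10*14*(-3) = -140*(-3) = 420)
1/(H + Y(35)) + h = 1/(420 + 165) + 45139 = 1/585 + 45139 = 26406316/585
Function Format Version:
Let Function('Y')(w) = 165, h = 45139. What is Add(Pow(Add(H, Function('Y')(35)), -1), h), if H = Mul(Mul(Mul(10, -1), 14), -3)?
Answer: Rational(26406316, 585) ≈ 45139.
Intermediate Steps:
H = 420 (H = Mul(Mul(-10, 14), -3) = Mul(-140, -3) = 420)
Add(Pow(Add(H, Function('Y')(35)), -1), h) = Add(Pow(Add(420, 165), -1), 45139) = Add(Pow(585, -1), 45139) = Add(Rational(1, 585), 45139) = Rational(26406316, 585)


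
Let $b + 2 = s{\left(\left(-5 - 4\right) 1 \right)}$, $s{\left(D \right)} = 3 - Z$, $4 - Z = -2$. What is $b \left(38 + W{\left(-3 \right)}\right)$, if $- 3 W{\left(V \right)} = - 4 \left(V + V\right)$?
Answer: $-150$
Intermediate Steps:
$Z = 6$ ($Z = 4 - -2 = 4 + 2 = 6$)
$s{\left(D \right)} = -3$ ($s{\left(D \right)} = 3 - 6 = -3$)
$W{\left(V \right)} = \frac{8 V}{3}$ ($W{\left(V \right)} = - \frac{\left(-4\right) \left(V + V\right)}{3} = - \frac{\left(-4\right) 2 V}{3} = - \frac{\left(-8\right) V}{3} = \frac{8 V}{3}$)
$b = -5$ ($b = -2 - 3 = -5$)
$b \left(38 + W{\left(-3 \right)}\right) = - 5 \left(38 + \frac{8}{3} \left(-3\right)\right) = - 5 \left(38 - 8\right) = \left(-5\right) 30 = -150$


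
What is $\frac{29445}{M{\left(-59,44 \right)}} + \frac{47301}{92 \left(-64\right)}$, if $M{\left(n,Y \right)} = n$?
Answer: $- \frac{176162919}{347392} \approx -507.1$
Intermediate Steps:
$\frac{29445}{M{\left(-59,44 \right)}} + \frac{47301}{92 \left(-64\right)} = \frac{29445}{-59} + \frac{47301}{92 \left(-64\right)} = 29445 \left(- \frac{1}{59}\right) + \frac{47301}{-5888} = - \frac{29445}{59} + 47301 \left(- \frac{1}{5888}\right) = - \frac{29445}{59} - \frac{47301}{5888} = - \frac{176162919}{347392}$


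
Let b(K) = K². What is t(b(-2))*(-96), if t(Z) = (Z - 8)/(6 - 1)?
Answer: 384/5 ≈ 76.800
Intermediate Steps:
t(Z) = -8/5 + Z/5 (t(Z) = (-8 + Z)/5 = (-8 + Z)*(⅕) = -8/5 + Z/5)
t(b(-2))*(-96) = (-8/5 + (⅕)*(-2)²)*(-96) = (-8/5 + (⅕)*4)*(-96) = (-8/5 + ⅘)*(-96) = -⅘*(-96) = 384/5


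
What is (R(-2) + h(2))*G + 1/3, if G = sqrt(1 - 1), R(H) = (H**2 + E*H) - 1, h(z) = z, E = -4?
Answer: 1/3 ≈ 0.33333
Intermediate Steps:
R(H) = -1 + H**2 - 4*H (R(H) = (H**2 - 4*H) - 1 = -1 + H**2 - 4*H)
G = 0 (G = sqrt(0) = 0)
(R(-2) + h(2))*G + 1/3 = ((-1 + (-2)**2 - 4*(-2)) + 2)*0 + 1/3 = ((-1 + 4 + 8) + 2)*0 + 1/3 = (11 + 2)*0 + 1/3 = 13*0 + 1/3 = 0 + 1/3 = 1/3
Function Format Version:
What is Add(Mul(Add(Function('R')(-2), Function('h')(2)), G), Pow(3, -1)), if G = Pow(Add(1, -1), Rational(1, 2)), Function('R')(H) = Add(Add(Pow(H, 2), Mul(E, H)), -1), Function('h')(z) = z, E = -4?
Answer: Rational(1, 3) ≈ 0.33333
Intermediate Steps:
Function('R')(H) = Add(-1, Pow(H, 2), Mul(-4, H)) (Function('R')(H) = Add(Add(Pow(H, 2), Mul(-4, H)), -1) = Add(-1, Pow(H, 2), Mul(-4, H)))
G = 0 (G = Pow(0, Rational(1, 2)) = 0)
Add(Mul(Add(Function('R')(-2), Function('h')(2)), G), Pow(3, -1)) = Add(Mul(Add(Add(-1, Pow(-2, 2), Mul(-4, -2)), 2), 0), Pow(3, -1)) = Add(Mul(Add(Add(-1, 4, 8), 2), 0), Rational(1, 3)) = Add(Mul(Add(11, 2), 0), Rational(1, 3)) = Add(Mul(13, 0), Rational(1, 3)) = Add(0, Rational(1, 3)) = Rational(1, 3)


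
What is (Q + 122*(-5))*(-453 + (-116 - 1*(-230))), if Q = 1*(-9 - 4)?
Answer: 211197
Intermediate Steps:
Q = -13 (Q = 1*(-13) = -13)
(Q + 122*(-5))*(-453 + (-116 - 1*(-230))) = (-13 + 122*(-5))*(-453 + (-116 - 1*(-230))) = (-13 - 610)*(-453 + (-116 + 230)) = -623*(-453 + 114) = -623*(-339) = 211197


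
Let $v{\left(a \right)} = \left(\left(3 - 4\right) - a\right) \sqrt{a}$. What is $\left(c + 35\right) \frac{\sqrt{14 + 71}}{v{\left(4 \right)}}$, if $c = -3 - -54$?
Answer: $- \frac{43 \sqrt{85}}{5} \approx -79.288$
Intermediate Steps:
$c = 51$ ($c = -3 + 54 = 51$)
$v{\left(a \right)} = \sqrt{a} \left(-1 - a\right)$ ($v{\left(a \right)} = \left(\left(3 - 4\right) - a\right) \sqrt{a} = \left(-1 - a\right) \sqrt{a} = \sqrt{a} \left(-1 - a\right)$)
$\left(c + 35\right) \frac{\sqrt{14 + 71}}{v{\left(4 \right)}} = \left(51 + 35\right) \frac{\sqrt{14 + 71}}{\sqrt{4} \left(-1 - 4\right)} = 86 \frac{\sqrt{85}}{2 \left(-1 - 4\right)} = 86 \frac{\sqrt{85}}{2 \left(-5\right)} = 86 \frac{\sqrt{85}}{-10} = 86 \sqrt{85} \left(- \frac{1}{10}\right) = 86 \left(- \frac{\sqrt{85}}{10}\right) = - \frac{43 \sqrt{85}}{5}$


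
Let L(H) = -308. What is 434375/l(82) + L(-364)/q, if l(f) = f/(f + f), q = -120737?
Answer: 104890269058/120737 ≈ 8.6875e+5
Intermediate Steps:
l(f) = ½ (l(f) = f/((2*f)) = f*(1/(2*f)) = ½)
434375/l(82) + L(-364)/q = 434375/(½) - 308/(-120737) = 434375*2 - 308*(-1/120737) = 868750 + 308/120737 = 104890269058/120737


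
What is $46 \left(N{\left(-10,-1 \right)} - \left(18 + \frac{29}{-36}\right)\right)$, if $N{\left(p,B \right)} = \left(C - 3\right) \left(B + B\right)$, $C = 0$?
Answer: $- \frac{9269}{18} \approx -514.94$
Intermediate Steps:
$N{\left(p,B \right)} = - 6 B$ ($N{\left(p,B \right)} = \left(0 - 3\right) \left(B + B\right) = - 3 \cdot 2 B = - 6 B$)
$46 \left(N{\left(-10,-1 \right)} - \left(18 + \frac{29}{-36}\right)\right) = 46 \left(\left(-6\right) \left(-1\right) - \left(18 + \frac{29}{-36}\right)\right) = 46 \left(6 - \frac{619}{36}\right) = 46 \left(- \frac{403}{36}\right) = - \frac{9269}{18}$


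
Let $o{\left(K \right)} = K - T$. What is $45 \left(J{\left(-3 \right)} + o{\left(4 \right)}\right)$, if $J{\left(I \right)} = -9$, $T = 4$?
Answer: $-405$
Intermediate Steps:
$o{\left(K \right)} = -4 + K$ ($o{\left(K \right)} = K - 4 = -4 + K$)
$45 \left(J{\left(-3 \right)} + o{\left(4 \right)}\right) = 45 \left(-9 + \left(-4 + 4\right)\right) = 45 \left(-9 + 0\right) = 45 \left(-9\right) = -405$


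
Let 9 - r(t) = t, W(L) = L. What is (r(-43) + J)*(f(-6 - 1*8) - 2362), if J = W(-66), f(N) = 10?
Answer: 32928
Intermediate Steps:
J = -66
r(t) = 9 - t
(r(-43) + J)*(f(-6 - 1*8) - 2362) = ((9 - 1*(-43)) - 66)*(10 - 2362) = ((9 + 43) - 66)*(-2352) = (52 - 66)*(-2352) = -14*(-2352) = 32928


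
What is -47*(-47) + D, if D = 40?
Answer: 2249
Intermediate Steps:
-47*(-47) + D = -47*(-47) + 40 = 2209 + 40 = 2249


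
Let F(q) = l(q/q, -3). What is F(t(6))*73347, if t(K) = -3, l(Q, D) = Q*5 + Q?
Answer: 440082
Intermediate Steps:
l(Q, D) = 6*Q (l(Q, D) = 5*Q + Q = 6*Q)
F(q) = 6 (F(q) = 6*(q/q) = 6*1 = 6)
F(t(6))*73347 = 6*73347 = 440082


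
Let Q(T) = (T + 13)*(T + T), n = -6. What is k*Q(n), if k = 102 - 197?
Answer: 7980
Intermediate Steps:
Q(T) = 2*T*(13 + T) (Q(T) = (13 + T)*(2*T) = 2*T*(13 + T))
k = -95
k*Q(n) = -190*(-6)*(13 - 6) = -190*(-6)*7 = -95*(-84) = 7980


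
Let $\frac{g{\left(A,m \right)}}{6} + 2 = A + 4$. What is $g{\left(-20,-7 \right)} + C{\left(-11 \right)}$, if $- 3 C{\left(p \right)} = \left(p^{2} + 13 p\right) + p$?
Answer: $-97$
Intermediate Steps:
$g{\left(A,m \right)} = 12 + 6 A$ ($g{\left(A,m \right)} = -12 + 6 \left(A + 4\right) = -12 + 6 \left(4 + A\right) = -12 + \left(24 + 6 A\right) = 12 + 6 A$)
$C{\left(p \right)} = - \frac{14 p}{3} - \frac{p^{2}}{3}$ ($C{\left(p \right)} = - \frac{\left(p^{2} + 13 p\right) + p}{3} = - \frac{p^{2} + 14 p}{3} = - \frac{14 p}{3} - \frac{p^{2}}{3}$)
$g{\left(-20,-7 \right)} + C{\left(-11 \right)} = \left(12 + 6 \left(-20\right)\right) - - \frac{11 \left(14 - 11\right)}{3} = \left(12 - 120\right) - \left(- \frac{11}{3}\right) 3 = -108 + 11 = -97$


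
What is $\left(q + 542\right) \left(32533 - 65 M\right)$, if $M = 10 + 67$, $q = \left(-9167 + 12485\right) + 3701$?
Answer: $208139208$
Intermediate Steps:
$q = 7019$ ($q = 3318 + 3701 = 7019$)
$M = 77$
$\left(q + 542\right) \left(32533 - 65 M\right) = \left(7019 + 542\right) \left(32533 - 5005\right) = 7561 \left(32533 - 5005\right) = 7561 \cdot 27528 = 208139208$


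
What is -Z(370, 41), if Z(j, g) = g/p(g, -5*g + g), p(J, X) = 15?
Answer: -41/15 ≈ -2.7333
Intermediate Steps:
Z(j, g) = g/15
-Z(370, 41) = -41/15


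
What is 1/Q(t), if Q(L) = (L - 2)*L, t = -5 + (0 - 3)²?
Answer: ⅛ ≈ 0.12500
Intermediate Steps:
t = 4 (t = -5 + (-3)² = -5 + 9 = 4)
Q(L) = L*(-2 + L) (Q(L) = (-2 + L)*L = L*(-2 + L))
1/Q(t) = 1/(4*(-2 + 4)) = 1/(4*2) = 1/8 = ⅛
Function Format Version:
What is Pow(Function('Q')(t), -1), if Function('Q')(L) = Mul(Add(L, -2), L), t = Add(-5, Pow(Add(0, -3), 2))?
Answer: Rational(1, 8) ≈ 0.12500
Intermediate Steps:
t = 4 (t = Add(-5, Pow(-3, 2)) = Add(-5, 9) = 4)
Function('Q')(L) = Mul(L, Add(-2, L)) (Function('Q')(L) = Mul(Add(-2, L), L) = Mul(L, Add(-2, L)))
Pow(Function('Q')(t), -1) = Pow(Mul(4, Add(-2, 4)), -1) = Pow(Mul(4, 2), -1) = Pow(8, -1) = Rational(1, 8)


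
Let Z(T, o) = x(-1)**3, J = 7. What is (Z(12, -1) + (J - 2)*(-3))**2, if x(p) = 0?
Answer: 225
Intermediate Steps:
Z(T, o) = 0 (Z(T, o) = 0**3 = 0)
(Z(12, -1) + (J - 2)*(-3))**2 = (0 + (7 - 2)*(-3))**2 = (0 + 5*(-3))**2 = (0 - 15)**2 = (-15)**2 = 225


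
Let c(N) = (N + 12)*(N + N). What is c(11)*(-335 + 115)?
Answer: -111320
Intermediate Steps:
c(N) = 2*N*(12 + N) (c(N) = (12 + N)*(2*N) = 2*N*(12 + N))
c(11)*(-335 + 115) = (2*11*(12 + 11))*(-335 + 115) = (2*11*23)*(-220) = 506*(-220) = -111320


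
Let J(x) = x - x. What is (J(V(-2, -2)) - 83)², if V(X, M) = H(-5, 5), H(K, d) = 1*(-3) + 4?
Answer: 6889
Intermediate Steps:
H(K, d) = 1 (H(K, d) = -3 + 4 = 1)
V(X, M) = 1
J(x) = 0
(J(V(-2, -2)) - 83)² = (0 - 83)² = (-83)² = 6889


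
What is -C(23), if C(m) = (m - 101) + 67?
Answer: 11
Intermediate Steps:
C(m) = -34 + m (C(m) = (-101 + m) + 67 = -34 + m)
-C(23) = -(-34 + 23) = -1*(-11) = 11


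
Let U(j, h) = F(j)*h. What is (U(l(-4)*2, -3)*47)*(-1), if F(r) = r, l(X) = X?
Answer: -1128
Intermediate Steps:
U(j, h) = h*j (U(j, h) = j*h = h*j)
(U(l(-4)*2, -3)*47)*(-1) = (-(-12)*2*47)*(-1) = (-3*(-8)*47)*(-1) = (24*47)*(-1) = 1128*(-1) = -1128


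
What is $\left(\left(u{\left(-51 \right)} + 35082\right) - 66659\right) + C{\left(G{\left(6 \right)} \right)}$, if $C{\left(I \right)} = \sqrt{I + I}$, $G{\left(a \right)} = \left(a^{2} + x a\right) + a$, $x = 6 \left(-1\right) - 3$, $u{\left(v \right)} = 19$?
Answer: $-31558 + 2 i \sqrt{6} \approx -31558.0 + 4.899 i$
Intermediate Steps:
$x = -9$ ($x = -6 - 3 = -9$)
$G{\left(a \right)} = a^{2} - 8 a$ ($G{\left(a \right)} = \left(a^{2} - 9 a\right) + a = a^{2} - 8 a$)
$C{\left(I \right)} = \sqrt{2} \sqrt{I}$ ($C{\left(I \right)} = \sqrt{2 I} = \sqrt{2} \sqrt{I}$)
$\left(\left(u{\left(-51 \right)} + 35082\right) - 66659\right) + C{\left(G{\left(6 \right)} \right)} = \left(\left(19 + 35082\right) - 66659\right) + \sqrt{2} \sqrt{6 \left(-8 + 6\right)} = \left(35101 - 66659\right) + \sqrt{2} \sqrt{6 \left(-2\right)} = -31558 + \sqrt{2} \sqrt{-12} = -31558 + \sqrt{2} \cdot 2 i \sqrt{3} = -31558 + 2 i \sqrt{6}$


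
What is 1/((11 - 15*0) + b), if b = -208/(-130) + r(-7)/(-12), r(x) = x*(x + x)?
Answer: 30/133 ≈ 0.22556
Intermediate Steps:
r(x) = 2*x² (r(x) = x*(2*x) = 2*x²)
b = -197/30 (b = -208/(-130) + (2*(-7)²)/(-12) = -208*(-1/130) + (2*49)*(-1/12) = 8/5 + 98*(-1/12) = 8/5 - 49/6 = -197/30 ≈ -6.5667)
1/((11 - 15*0) + b) = 1/((11 - 15*0) - 197/30) = 1/((11 + 0) - 197/30) = 1/(11 - 197/30) = 1/(133/30) = 30/133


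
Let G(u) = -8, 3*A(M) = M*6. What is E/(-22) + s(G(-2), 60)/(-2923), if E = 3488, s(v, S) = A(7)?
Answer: -5097866/32153 ≈ -158.55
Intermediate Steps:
A(M) = 2*M (A(M) = (M*6)/3 = (6*M)/3 = 2*M)
s(v, S) = 14 (s(v, S) = 2*7 = 14)
E/(-22) + s(G(-2), 60)/(-2923) = 3488/(-22) + 14/(-2923) = 3488*(-1/22) + 14*(-1/2923) = -1744/11 - 14/2923 = -5097866/32153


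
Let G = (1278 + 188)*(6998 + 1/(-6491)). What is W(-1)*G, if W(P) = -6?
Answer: -399549653532/6491 ≈ -6.1554e+7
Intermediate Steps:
G = 66591608922/6491 (G = 1466*(6998 - 1/6491) = 1466*(45424017/6491) = 66591608922/6491 ≈ 1.0259e+7)
W(-1)*G = -6*66591608922/6491 = -399549653532/6491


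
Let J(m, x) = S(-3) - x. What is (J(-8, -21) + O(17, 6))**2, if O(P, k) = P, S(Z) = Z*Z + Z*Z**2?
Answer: 400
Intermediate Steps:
S(Z) = Z**2 + Z**3
J(m, x) = -18 - x (J(m, x) = (-3)**2*(1 - 3) - x = 9*(-2) - x = -18 - x)
(J(-8, -21) + O(17, 6))**2 = ((-18 - 1*(-21)) + 17)**2 = ((-18 + 21) + 17)**2 = (3 + 17)**2 = 20**2 = 400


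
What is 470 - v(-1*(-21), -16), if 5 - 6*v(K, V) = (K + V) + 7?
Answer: 2827/6 ≈ 471.17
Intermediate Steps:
v(K, V) = -⅓ - K/6 - V/6 (v(K, V) = ⅚ - ((K + V) + 7)/6 = ⅚ - (7 + K + V)/6 = ⅚ + (-7/6 - K/6 - V/6) = -⅓ - K/6 - V/6)
470 - v(-1*(-21), -16) = 470 - (-⅓ - (-1)*(-21)/6 - ⅙*(-16)) = 470 - (-⅓ - ⅙*21 + 8/3) = 470 - (-⅓ - 7/2 + 8/3) = 470 - 1*(-7/6) = 470 + 7/6 = 2827/6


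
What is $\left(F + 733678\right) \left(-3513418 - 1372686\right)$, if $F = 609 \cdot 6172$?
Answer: $-21950460648304$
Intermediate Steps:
$F = 3758748$
$\left(F + 733678\right) \left(-3513418 - 1372686\right) = \left(3758748 + 733678\right) \left(-3513418 - 1372686\right) = 4492426 \left(-3513418 - 1372686\right) = 4492426 \left(-4886104\right) = -21950460648304$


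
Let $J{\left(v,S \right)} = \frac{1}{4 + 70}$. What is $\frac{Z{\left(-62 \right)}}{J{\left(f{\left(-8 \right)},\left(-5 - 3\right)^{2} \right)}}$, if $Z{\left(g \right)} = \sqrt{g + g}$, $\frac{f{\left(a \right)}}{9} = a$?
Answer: $148 i \sqrt{31} \approx 824.03 i$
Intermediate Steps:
$f{\left(a \right)} = 9 a$
$J{\left(v,S \right)} = \frac{1}{74}$
$Z{\left(g \right)} = \sqrt{2} \sqrt{g}$ ($Z{\left(g \right)} = \sqrt{2 g} = \sqrt{2} \sqrt{g}$)
$\frac{Z{\left(-62 \right)}}{J{\left(f{\left(-8 \right)},\left(-5 - 3\right)^{2} \right)}} = \sqrt{2} \sqrt{-62} \frac{1}{\frac{1}{74}} = \sqrt{2} i \sqrt{62} \cdot 74 = 2 i \sqrt{31} \cdot 74 = 148 i \sqrt{31}$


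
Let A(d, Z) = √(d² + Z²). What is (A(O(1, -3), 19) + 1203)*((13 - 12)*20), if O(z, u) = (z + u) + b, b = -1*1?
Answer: 24060 + 20*√370 ≈ 24445.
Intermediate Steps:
b = -1
O(z, u) = -1 + u + z (O(z, u) = (z + u) - 1 = (u + z) - 1 = -1 + u + z)
A(d, Z) = √(Z² + d²)
(A(O(1, -3), 19) + 1203)*((13 - 12)*20) = (√(19² + (-1 - 3 + 1)²) + 1203)*((13 - 12)*20) = (√(361 + (-3)²) + 1203)*(1*20) = (√(361 + 9) + 1203)*20 = (√370 + 1203)*20 = (1203 + √370)*20 = 24060 + 20*√370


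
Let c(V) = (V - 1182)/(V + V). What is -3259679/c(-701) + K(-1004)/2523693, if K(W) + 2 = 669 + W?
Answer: -11533453563149465/4752113919 ≈ -2.4270e+6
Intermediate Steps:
K(W) = 667 + W (K(W) = -2 + (669 + W) = 667 + W)
c(V) = (-1182 + V)/(2*V) (c(V) = (-1182 + V)/((2*V)) = (-1182 + V)*(1/(2*V)) = (-1182 + V)/(2*V))
-3259679/c(-701) + K(-1004)/2523693 = -3259679*(-1402/(-1182 - 701)) + (667 - 1004)/2523693 = -3259679/((1/2)*(-1/701)*(-1883)) - 337*1/2523693 = -3259679/1883/1402 - 337/2523693 = -3259679*1402/1883 - 337/2523693 = -4570069958/1883 - 337/2523693 = -11533453563149465/4752113919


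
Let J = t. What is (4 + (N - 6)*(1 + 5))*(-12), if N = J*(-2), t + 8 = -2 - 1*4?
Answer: -1632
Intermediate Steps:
t = -14 (t = -8 + (-2 - 1*4) = -8 + (-2 - 4) = -8 - 6 = -14)
J = -14
N = 28 (N = -14*(-2) = 28)
(4 + (N - 6)*(1 + 5))*(-12) = (4 + (28 - 6)*(1 + 5))*(-12) = (4 + 22*6)*(-12) = (4 + 132)*(-12) = 136*(-12) = -1632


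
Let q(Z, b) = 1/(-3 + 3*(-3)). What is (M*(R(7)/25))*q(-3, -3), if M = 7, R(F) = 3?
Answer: -7/100 ≈ -0.070000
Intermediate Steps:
q(Z, b) = -1/12 (q(Z, b) = 1/(-3 - 9) = 1/(-12) = -1/12)
(M*(R(7)/25))*q(-3, -3) = (7*(3/25))*(-1/12) = (21/25)*(-1/12) = -7/100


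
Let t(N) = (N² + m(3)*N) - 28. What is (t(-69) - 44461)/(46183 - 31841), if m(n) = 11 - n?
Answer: -20140/7171 ≈ -2.8085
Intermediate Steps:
t(N) = -28 + N² + 8*N (t(N) = (N² + (11 - 1*3)*N) - 28 = (N² + (11 - 3)*N) - 28 = (N² + 8*N) - 28 = -28 + N² + 8*N)
(t(-69) - 44461)/(46183 - 31841) = ((-28 + (-69)² + 8*(-69)) - 44461)/(46183 - 31841) = ((-28 + 4761 - 552) - 44461)/14342 = (4181 - 44461)*(1/14342) = -40280*1/14342 = -20140/7171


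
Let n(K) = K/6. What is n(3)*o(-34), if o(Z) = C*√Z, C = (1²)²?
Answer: I*√34/2 ≈ 2.9155*I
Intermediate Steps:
C = 1 (C = 1² = 1)
n(K) = K/6 (n(K) = K*(⅙) = K/6)
o(Z) = √Z (o(Z) = 1*√Z = √Z)
n(3)*o(-34) = ((⅙)*3)*√(-34) = (I*√34)/2 = I*√34/2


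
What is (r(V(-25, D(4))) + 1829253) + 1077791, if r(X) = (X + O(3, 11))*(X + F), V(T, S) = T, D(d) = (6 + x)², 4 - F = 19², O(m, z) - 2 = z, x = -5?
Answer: 2911628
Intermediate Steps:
O(m, z) = 2 + z
F = -357 (F = 4 - 1*19² = 4 - 1*361 = 4 - 361 = -357)
D(d) = 1 (D(d) = (6 - 5)² = 1² = 1)
r(X) = (-357 + X)*(13 + X) (r(X) = (X + (2 + 11))*(X - 357) = (X + 13)*(-357 + X) = (13 + X)*(-357 + X) = (-357 + X)*(13 + X))
(r(V(-25, D(4))) + 1829253) + 1077791 = ((-4641 + (-25)² - 344*(-25)) + 1829253) + 1077791 = ((-4641 + 625 + 8600) + 1829253) + 1077791 = (4584 + 1829253) + 1077791 = 1833837 + 1077791 = 2911628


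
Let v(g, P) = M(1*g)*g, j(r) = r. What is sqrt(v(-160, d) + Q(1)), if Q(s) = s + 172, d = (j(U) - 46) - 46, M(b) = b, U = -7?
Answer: 11*sqrt(213) ≈ 160.54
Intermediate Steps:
d = -99 (d = (-7 - 46) - 46 = -53 - 46 = -99)
Q(s) = 172 + s
v(g, P) = g**2 (v(g, P) = (1*g)*g = g*g = g**2)
sqrt(v(-160, d) + Q(1)) = sqrt((-160)**2 + (172 + 1)) = sqrt(25600 + 173) = sqrt(25773) = 11*sqrt(213)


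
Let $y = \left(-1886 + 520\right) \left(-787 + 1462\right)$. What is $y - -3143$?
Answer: $-918907$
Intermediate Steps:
$y = -922050$ ($y = \left(-1366\right) 675 = -922050$)
$y - -3143 = -922050 - -3143 = -922050 + 3143 = -918907$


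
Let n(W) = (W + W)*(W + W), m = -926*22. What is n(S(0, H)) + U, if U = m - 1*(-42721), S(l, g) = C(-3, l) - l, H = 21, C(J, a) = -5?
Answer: 22449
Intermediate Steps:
m = -20372
S(l, g) = -5 - l
n(W) = 4*W² (n(W) = (2*W)*(2*W) = 4*W²)
U = 22349 (U = -20372 - 1*(-42721) = -20372 + 42721 = 22349)
n(S(0, H)) + U = 4*(-5 - 1*0)² + 22349 = 4*(-5 + 0)² + 22349 = 4*(-5)² + 22349 = 4*25 + 22349 = 100 + 22349 = 22449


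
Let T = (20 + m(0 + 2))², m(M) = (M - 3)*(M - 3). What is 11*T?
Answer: 4851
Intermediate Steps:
m(M) = (-3 + M)² (m(M) = (-3 + M)*(-3 + M) = (-3 + M)²)
T = 441 (T = (20 + (-3 + (0 + 2))²)² = (20 + (-3 + 2)²)² = (20 + (-1)²)² = (20 + 1)² = 21² = 441)
11*T = 11*441 = 4851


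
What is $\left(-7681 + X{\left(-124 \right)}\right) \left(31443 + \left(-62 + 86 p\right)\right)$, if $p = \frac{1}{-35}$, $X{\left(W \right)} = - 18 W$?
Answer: $- \frac{5984358801}{35} \approx -1.7098 \cdot 10^{8}$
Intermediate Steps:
$p = - \frac{1}{35} \approx -0.028571$
$\left(-7681 + X{\left(-124 \right)}\right) \left(31443 + \left(-62 + 86 p\right)\right) = \left(-7681 - -2232\right) \left(31443 + \left(-62 + 86 \left(- \frac{1}{35}\right)\right)\right) = \left(-7681 + 2232\right) \left(31443 - \frac{2256}{35}\right) = - 5449 \left(31443 - \frac{2256}{35}\right) = \left(-5449\right) \frac{1098249}{35} = - \frac{5984358801}{35}$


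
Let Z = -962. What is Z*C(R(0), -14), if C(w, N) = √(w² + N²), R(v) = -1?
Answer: -962*√197 ≈ -13502.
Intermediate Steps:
C(w, N) = √(N² + w²)
Z*C(R(0), -14) = -962*√((-14)² + (-1)²) = -962*√(196 + 1) = -962*√197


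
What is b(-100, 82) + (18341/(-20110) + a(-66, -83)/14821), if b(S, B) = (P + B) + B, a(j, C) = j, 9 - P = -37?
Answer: 62317405879/298050310 ≈ 209.08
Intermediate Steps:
P = 46 (P = 9 - 1*(-37) = 9 + 37 = 46)
b(S, B) = 46 + 2*B (b(S, B) = (46 + B) + B = 46 + 2*B)
b(-100, 82) + (18341/(-20110) + a(-66, -83)/14821) = (46 + 2*82) + (18341/(-20110) - 66/14821) = (46 + 164) + (18341*(-1/20110) - 66*1/14821) = 210 + (-18341/20110 - 66/14821) = 210 - 273159221/298050310 = 62317405879/298050310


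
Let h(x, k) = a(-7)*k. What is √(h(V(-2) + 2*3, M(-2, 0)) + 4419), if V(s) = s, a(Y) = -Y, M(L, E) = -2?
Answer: √4405 ≈ 66.370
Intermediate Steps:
h(x, k) = 7*k (h(x, k) = (-1*(-7))*k = 7*k)
√(h(V(-2) + 2*3, M(-2, 0)) + 4419) = √(7*(-2) + 4419) = √(-14 + 4419) = √4405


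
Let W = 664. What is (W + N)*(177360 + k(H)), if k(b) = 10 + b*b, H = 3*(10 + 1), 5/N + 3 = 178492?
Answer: 21150371943759/178489 ≈ 1.1850e+8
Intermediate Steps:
N = 5/178489 (N = 5/(-3 + 178492) = 5/178489 ≈ 2.8013e-5)
H = 33 (H = 3*11 = 33)
k(b) = 10 + b²
(W + N)*(177360 + k(H)) = (664 + 5/178489)*(177360 + (10 + 33²)) = 118516701*(177360 + (10 + 1089))/178489 = 118516701*(177360 + 1099)/178489 = (118516701/178489)*178459 = 21150371943759/178489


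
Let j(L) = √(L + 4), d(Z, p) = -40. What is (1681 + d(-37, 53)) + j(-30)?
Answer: 1641 + I*√26 ≈ 1641.0 + 5.099*I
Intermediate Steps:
j(L) = √(4 + L)
(1681 + d(-37, 53)) + j(-30) = (1681 - 40) + √(4 - 30) = 1641 + √(-26) = 1641 + I*√26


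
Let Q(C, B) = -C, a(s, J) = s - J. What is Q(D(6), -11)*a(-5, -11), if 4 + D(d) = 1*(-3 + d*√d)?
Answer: 42 - 36*√6 ≈ -46.182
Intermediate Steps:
D(d) = -7 + d^(3/2) (D(d) = -4 + 1*(-3 + d*√d) = -4 + 1*(-3 + d^(3/2)) = -4 + (-3 + d^(3/2)) = -7 + d^(3/2))
Q(D(6), -11)*a(-5, -11) = (-(-7 + 6^(3/2)))*(-5 - 1*(-11)) = (-(-7 + 6*√6))*(-5 + 11) = (7 - 6*√6)*6 = 42 - 36*√6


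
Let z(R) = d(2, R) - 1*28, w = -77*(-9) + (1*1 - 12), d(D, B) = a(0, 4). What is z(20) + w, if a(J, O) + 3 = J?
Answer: 651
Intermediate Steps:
a(J, O) = -3 + J
d(D, B) = -3 (d(D, B) = -3 + 0 = -3)
w = 682 (w = 693 + (1 - 12) = 693 - 11 = 682)
z(R) = -31 (z(R) = -3 - 1*28 = -3 - 28 = -31)
z(20) + w = -31 + 682 = 651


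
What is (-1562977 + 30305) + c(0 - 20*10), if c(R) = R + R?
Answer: -1533072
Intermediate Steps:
c(R) = 2*R
(-1562977 + 30305) + c(0 - 20*10) = (-1562977 + 30305) + 2*(0 - 20*10) = -1532672 + 2*(0 - 200) = -1532672 + 2*(-200) = -1532672 - 400 = -1533072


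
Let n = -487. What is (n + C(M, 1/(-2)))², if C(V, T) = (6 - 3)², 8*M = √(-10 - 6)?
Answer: 228484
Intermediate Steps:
M = I/2 (M = √(-10 - 6)/8 = √(-16)/8 = (4*I)/8 = I/2 ≈ 0.5*I)
C(V, T) = 9 (C(V, T) = 3² = 9)
(n + C(M, 1/(-2)))² = (-487 + 9)² = (-478)² = 228484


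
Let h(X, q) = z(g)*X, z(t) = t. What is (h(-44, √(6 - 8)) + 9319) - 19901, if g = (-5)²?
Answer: -11682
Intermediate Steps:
g = 25
h(X, q) = 25*X
(h(-44, √(6 - 8)) + 9319) - 19901 = (25*(-44) + 9319) - 19901 = (-1100 + 9319) - 19901 = 8219 - 19901 = -11682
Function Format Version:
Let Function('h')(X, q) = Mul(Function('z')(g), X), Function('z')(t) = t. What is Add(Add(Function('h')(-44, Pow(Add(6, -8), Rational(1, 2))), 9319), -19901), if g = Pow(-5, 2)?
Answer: -11682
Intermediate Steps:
g = 25
Function('h')(X, q) = Mul(25, X)
Add(Add(Function('h')(-44, Pow(Add(6, -8), Rational(1, 2))), 9319), -19901) = Add(Add(Mul(25, -44), 9319), -19901) = Add(Add(-1100, 9319), -19901) = Add(8219, -19901) = -11682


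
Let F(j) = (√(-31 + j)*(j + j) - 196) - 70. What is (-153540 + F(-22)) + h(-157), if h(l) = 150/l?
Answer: -24147692/157 - 44*I*√53 ≈ -1.5381e+5 - 320.32*I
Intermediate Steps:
F(j) = -266 + 2*j*√(-31 + j) (F(j) = (√(-31 + j)*(2*j) - 196) - 70 = (2*j*√(-31 + j) - 196) - 70 = (-196 + 2*j*√(-31 + j)) - 70 = -266 + 2*j*√(-31 + j))
(-153540 + F(-22)) + h(-157) = (-153540 + (-266 + 2*(-22)*√(-31 - 22))) + 150/(-157) = (-153540 + (-266 + 2*(-22)*√(-53))) + 150*(-1/157) = (-153540 + (-266 + 2*(-22)*(I*√53))) - 150/157 = (-153540 + (-266 - 44*I*√53)) - 150/157 = (-153806 - 44*I*√53) - 150/157 = -24147692/157 - 44*I*√53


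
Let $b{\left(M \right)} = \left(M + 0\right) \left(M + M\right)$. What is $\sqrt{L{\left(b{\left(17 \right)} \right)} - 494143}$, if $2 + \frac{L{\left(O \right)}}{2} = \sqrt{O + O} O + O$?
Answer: $i \sqrt{453687} \approx 673.56 i$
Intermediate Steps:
$b{\left(M \right)} = 2 M^{2}$ ($b{\left(M \right)} = M 2 M = 2 M^{2}$)
$L{\left(O \right)} = -4 + 2 O + 2 \sqrt{2} O^{\frac{3}{2}}$ ($L{\left(O \right)} = -4 + 2 \left(\sqrt{O + O} O + O\right) = -4 + 2 \left(\sqrt{2 O} O + O\right) = -4 + 2 \left(\sqrt{2} \sqrt{O} O + O\right) = -4 + 2 \left(\sqrt{2} O^{\frac{3}{2}} + O\right) = -4 + 2 \left(O + \sqrt{2} O^{\frac{3}{2}}\right) = -4 + \left(2 O + 2 \sqrt{2} O^{\frac{3}{2}}\right) = -4 + 2 O + 2 \sqrt{2} O^{\frac{3}{2}}$)
$\sqrt{L{\left(b{\left(17 \right)} \right)} - 494143} = \sqrt{\left(-4 + 2 \cdot 2 \cdot 17^{2} + 2 \sqrt{2} \left(2 \cdot 17^{2}\right)^{\frac{3}{2}}\right) - 494143} = \sqrt{\left(-4 + 2 \cdot 2 \cdot 289 + 2 \sqrt{2} \left(2 \cdot 289\right)^{\frac{3}{2}}\right) - 494143} = \sqrt{\left(-4 + 2 \cdot 578 + 2 \sqrt{2} \cdot 578^{\frac{3}{2}}\right) - 494143} = \sqrt{\left(-4 + 1156 + 2 \sqrt{2} \cdot 9826 \sqrt{2}\right) - 494143} = \sqrt{\left(-4 + 1156 + 39304\right) - 494143} = \sqrt{40456 - 494143} = \sqrt{-453687} = i \sqrt{453687}$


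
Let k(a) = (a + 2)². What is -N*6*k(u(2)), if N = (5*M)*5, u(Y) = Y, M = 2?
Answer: -4800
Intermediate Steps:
k(a) = (2 + a)²
N = 50 (N = (5*2)*5 = 10*5 = 50)
-N*6*k(u(2)) = -50*6*(2 + 2)² = -300*4² = -300*16 = -1*4800 = -4800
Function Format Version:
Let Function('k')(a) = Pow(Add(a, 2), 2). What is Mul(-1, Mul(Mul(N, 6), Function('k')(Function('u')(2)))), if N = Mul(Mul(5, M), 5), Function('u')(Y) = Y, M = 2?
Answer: -4800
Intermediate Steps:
Function('k')(a) = Pow(Add(2, a), 2)
N = 50 (N = Mul(Mul(5, 2), 5) = Mul(10, 5) = 50)
Mul(-1, Mul(Mul(N, 6), Function('k')(Function('u')(2)))) = Mul(-1, Mul(Mul(50, 6), Pow(Add(2, 2), 2))) = Mul(-1, Mul(300, Pow(4, 2))) = Mul(-1, Mul(300, 16)) = Mul(-1, 4800) = -4800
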